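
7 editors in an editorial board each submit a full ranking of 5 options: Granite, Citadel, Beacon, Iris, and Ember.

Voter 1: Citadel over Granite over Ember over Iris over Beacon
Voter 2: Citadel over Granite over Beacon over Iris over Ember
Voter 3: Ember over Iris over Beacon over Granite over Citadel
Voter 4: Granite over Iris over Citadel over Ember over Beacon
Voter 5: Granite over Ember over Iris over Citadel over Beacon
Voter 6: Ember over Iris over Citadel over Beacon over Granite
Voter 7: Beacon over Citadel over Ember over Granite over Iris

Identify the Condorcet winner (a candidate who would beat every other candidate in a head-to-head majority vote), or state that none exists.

There is no Condorcet winner

Head-to-head results (7 voters total):
Granite vs Citadel: Citadel wins 4–3.
Granite vs Beacon: Granite wins 4–3.
Granite vs Iris: Granite wins 5–2.
Granite vs Ember: Granite wins 4–3.
Citadel vs Beacon: Citadel wins 5–2.
Citadel vs Iris: Iris wins 4–3.
Citadel vs Ember: Citadel wins 4–3.
Beacon vs Iris: Iris wins 5–2.
Beacon vs Ember: Ember wins 5–2.
Iris vs Ember: Ember wins 5–2.
No candidate beats all others: Granite beats Iris beats Citadel beats Granite, a majority cycle.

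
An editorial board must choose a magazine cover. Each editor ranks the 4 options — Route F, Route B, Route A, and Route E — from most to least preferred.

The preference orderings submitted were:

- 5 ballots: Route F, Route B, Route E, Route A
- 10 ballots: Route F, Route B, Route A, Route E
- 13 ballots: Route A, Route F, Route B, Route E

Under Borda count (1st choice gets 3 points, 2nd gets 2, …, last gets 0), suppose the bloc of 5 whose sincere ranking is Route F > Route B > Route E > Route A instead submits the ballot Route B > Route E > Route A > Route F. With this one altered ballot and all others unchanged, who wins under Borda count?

Route F

Borda totals with the altered ballot: Route F 56, Route B 48, Route A 54, Route E 10.
The winner is unchanged: still Route F.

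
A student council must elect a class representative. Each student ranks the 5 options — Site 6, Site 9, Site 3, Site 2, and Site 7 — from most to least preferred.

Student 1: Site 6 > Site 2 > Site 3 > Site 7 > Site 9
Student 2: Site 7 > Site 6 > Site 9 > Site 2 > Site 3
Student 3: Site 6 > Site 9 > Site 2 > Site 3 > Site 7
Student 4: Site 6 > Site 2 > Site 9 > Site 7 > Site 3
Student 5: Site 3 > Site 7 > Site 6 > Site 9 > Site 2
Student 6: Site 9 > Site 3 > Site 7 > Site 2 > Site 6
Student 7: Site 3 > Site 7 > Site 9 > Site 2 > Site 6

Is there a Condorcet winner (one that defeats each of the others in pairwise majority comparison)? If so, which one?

Head-to-head results (7 voters total):
Site 6 vs Site 9: Site 6 wins 5–2.
Site 6 vs Site 3: Site 6 wins 4–3.
Site 6 vs Site 2: Site 6 wins 5–2.
Site 6 vs Site 7: Site 7 wins 4–3.
Site 9 vs Site 3: Site 9 wins 4–3.
Site 9 vs Site 2: Site 9 wins 5–2.
Site 9 vs Site 7: Site 7 wins 4–3.
Site 3 vs Site 2: Site 2 wins 4–3.
Site 3 vs Site 7: Site 3 wins 5–2.
Site 2 vs Site 7: Site 7 wins 4–3.
No candidate beats all others: Site 6 beats Site 3 beats Site 7 beats Site 6, a majority cycle.

There is no Condorcet winner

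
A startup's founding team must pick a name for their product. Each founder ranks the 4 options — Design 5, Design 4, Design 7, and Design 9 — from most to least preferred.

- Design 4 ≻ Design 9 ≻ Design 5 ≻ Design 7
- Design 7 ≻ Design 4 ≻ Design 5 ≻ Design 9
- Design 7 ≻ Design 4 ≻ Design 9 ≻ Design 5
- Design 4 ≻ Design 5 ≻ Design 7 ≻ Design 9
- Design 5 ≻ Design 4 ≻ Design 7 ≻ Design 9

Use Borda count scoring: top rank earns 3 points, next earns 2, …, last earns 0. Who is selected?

Borda scores:
  Design 5: 1 + 1 + 0 + 2 + 3 = 7
  Design 4: 3 + 2 + 2 + 3 + 2 = 12
  Design 7: 0 + 3 + 3 + 1 + 1 = 8
  Design 9: 2 + 0 + 1 + 0 + 0 = 3
Design 4 has the highest total.

Design 4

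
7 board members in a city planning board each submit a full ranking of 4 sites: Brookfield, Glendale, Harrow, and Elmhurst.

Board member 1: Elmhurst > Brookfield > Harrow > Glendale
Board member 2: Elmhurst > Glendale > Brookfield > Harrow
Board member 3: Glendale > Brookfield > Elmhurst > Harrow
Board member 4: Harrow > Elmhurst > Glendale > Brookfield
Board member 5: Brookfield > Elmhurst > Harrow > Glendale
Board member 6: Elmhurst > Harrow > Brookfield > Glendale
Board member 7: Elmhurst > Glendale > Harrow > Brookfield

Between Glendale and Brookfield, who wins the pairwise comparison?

Glendale

Ballots ranking Glendale above Brookfield: 4.
Ballots ranking Brookfield above Glendale: 3.
Glendale wins the head-to-head, 4–3.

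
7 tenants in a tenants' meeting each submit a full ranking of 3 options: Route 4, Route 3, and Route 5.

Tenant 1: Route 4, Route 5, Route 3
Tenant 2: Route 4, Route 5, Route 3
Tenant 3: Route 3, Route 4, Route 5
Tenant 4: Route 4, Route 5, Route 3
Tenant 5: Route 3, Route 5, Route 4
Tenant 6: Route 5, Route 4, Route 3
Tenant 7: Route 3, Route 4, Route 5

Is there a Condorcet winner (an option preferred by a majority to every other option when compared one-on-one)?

Yes

Head-to-head results (7 voters total):
Route 4 vs Route 3: Route 4 wins 4–3.
Route 4 vs Route 5: Route 4 wins 5–2.
Route 3 vs Route 5: Route 5 wins 4–3.
Route 4 beats each rival — Route 3 (4–3), Route 5 (5–2) — so Route 4 is the Condorcet winner.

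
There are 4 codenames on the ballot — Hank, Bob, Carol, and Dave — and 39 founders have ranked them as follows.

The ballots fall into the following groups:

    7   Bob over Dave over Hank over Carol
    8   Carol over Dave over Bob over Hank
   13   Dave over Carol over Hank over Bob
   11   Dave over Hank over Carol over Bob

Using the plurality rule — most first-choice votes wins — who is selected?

Dave

First-place vote totals:
  Hank: 0
  Bob: 7
  Carol: 8
  Dave: 24
Dave has the most first-place votes.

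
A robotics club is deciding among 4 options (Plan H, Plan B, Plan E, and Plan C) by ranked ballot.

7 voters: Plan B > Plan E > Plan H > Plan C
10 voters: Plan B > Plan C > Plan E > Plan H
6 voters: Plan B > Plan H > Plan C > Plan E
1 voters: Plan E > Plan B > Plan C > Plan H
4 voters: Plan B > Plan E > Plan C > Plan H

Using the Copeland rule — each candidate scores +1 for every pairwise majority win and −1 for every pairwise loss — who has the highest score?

Pairwise results:
  Plan H vs Plan B: Plan B wins 28–0.
  Plan H vs Plan E: Plan E wins 22–6.
  Plan H vs Plan C: Plan C wins 15–13.
  Plan B vs Plan E: Plan B wins 27–1.
  Plan B vs Plan C: Plan B wins 28–0.
  Plan E vs Plan C: Plan C wins 16–12.
Copeland scores (wins − losses):
  Plan H: 0 − 3 = -3
  Plan B: 3 − 0 = 3
  Plan E: 1 − 2 = -1
  Plan C: 2 − 1 = 1
Plan B has the best Copeland score.

Plan B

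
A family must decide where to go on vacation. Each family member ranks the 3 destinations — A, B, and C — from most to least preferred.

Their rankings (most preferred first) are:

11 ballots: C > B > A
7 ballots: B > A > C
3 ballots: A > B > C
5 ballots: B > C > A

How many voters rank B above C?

15

Ballots ranking B above C: 7+3+5 = 15.
Ballots ranking C above B: 11.
So 15 of 26 voters prefer B to C.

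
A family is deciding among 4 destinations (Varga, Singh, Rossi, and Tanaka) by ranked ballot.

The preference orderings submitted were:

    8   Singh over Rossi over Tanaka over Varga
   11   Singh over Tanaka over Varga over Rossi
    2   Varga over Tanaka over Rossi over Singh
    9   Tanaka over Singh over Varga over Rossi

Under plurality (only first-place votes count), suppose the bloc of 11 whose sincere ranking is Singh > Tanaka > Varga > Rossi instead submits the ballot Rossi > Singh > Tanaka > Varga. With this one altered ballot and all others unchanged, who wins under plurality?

First-place totals with the altered ballot: Varga 2, Singh 8, Rossi 11, Tanaka 9.
The switch changes the winner from Singh to Rossi.

Rossi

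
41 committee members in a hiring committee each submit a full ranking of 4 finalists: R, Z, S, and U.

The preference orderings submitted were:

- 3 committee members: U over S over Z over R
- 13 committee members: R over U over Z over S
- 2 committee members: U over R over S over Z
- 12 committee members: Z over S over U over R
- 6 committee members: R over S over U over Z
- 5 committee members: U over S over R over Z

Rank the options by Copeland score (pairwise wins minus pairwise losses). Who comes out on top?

U

Pairwise results:
  R vs Z: R wins 26–15.
  R vs S: R wins 21–20.
  R vs U: U wins 22–19.
  Z vs S: Z wins 25–16.
  Z vs U: U wins 29–12.
  S vs U: U wins 23–18.
Copeland scores (wins − losses):
  R: 2 − 1 = 1
  Z: 1 − 2 = -1
  S: 0 − 3 = -3
  U: 3 − 0 = 3
U has the best Copeland score.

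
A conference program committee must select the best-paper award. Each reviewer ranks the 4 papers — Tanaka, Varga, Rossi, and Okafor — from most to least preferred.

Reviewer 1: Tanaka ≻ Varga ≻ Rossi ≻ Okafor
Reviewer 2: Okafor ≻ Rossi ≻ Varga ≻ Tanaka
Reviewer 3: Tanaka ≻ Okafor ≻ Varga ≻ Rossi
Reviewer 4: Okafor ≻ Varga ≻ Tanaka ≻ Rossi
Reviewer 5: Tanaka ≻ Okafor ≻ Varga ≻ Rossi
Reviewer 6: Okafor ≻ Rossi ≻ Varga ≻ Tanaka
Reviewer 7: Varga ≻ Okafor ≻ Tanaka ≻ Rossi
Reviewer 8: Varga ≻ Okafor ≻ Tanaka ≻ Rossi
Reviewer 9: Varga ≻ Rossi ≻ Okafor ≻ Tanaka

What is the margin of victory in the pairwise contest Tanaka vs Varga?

3

Ballots ranking Tanaka above Varga: 3.
Ballots ranking Varga above Tanaka: 6.
Varga wins 6–3, a margin of 3.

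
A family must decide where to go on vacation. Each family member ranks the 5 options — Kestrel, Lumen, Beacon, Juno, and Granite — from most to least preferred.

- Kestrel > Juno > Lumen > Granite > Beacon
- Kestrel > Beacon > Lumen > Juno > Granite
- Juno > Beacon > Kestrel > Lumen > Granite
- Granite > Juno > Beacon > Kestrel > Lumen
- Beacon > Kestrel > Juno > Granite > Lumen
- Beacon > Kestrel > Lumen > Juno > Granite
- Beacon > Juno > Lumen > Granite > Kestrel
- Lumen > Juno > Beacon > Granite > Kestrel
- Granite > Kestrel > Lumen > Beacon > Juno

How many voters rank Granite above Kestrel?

4

Ballots ranking Granite above Kestrel: 4.
Ballots ranking Kestrel above Granite: 5.
So 4 of 9 voters prefer Granite to Kestrel.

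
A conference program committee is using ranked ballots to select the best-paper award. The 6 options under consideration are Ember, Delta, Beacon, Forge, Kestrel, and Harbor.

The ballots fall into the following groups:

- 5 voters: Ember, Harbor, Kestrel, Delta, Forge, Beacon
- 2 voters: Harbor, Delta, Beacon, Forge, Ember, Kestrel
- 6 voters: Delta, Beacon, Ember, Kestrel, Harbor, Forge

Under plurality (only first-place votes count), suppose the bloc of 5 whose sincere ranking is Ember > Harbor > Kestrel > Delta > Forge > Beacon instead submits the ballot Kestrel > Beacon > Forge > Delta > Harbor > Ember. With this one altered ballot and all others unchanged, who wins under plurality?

First-place totals with the altered ballot: Ember 0, Delta 6, Beacon 0, Forge 0, Kestrel 5, Harbor 2.
The winner is unchanged: still Delta.

Delta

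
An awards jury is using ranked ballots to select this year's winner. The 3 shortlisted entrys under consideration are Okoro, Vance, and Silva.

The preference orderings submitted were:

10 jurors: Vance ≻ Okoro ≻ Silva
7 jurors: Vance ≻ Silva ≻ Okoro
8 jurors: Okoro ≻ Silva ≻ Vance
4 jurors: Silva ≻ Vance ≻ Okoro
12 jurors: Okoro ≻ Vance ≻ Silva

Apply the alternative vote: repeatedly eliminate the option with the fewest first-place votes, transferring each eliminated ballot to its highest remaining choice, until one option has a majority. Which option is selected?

Round 1: Okoro 20, Vance 17, Silva 4. Silva has the fewest and is eliminated.
Round 2: Vance 21, Okoro 20. Vance has a majority.

Vance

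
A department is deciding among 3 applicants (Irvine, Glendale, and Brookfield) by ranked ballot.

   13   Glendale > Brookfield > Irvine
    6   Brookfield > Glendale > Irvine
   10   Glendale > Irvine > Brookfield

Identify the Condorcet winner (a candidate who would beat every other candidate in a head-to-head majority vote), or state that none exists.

Glendale

Head-to-head results (29 voters total):
Irvine vs Glendale: Glendale wins 29–0.
Irvine vs Brookfield: Brookfield wins 19–10.
Glendale vs Brookfield: Glendale wins 23–6.
Glendale beats each rival — Irvine (29–0), Brookfield (23–6) — so Glendale is the Condorcet winner.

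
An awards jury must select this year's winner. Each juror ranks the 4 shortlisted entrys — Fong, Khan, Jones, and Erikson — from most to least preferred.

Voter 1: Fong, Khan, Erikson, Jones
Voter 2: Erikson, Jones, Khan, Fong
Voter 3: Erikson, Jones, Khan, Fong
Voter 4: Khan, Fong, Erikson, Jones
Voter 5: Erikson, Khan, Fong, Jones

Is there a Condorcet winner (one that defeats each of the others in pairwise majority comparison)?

Head-to-head results (5 voters total):
Fong vs Khan: Khan wins 4–1.
Fong vs Jones: Fong wins 3–2.
Fong vs Erikson: Erikson wins 3–2.
Khan vs Jones: Khan wins 3–2.
Khan vs Erikson: Erikson wins 3–2.
Jones vs Erikson: Erikson wins 5–0.
Erikson beats each rival — Fong (3–2), Khan (3–2), Jones (5–0) — so Erikson is the Condorcet winner.

Yes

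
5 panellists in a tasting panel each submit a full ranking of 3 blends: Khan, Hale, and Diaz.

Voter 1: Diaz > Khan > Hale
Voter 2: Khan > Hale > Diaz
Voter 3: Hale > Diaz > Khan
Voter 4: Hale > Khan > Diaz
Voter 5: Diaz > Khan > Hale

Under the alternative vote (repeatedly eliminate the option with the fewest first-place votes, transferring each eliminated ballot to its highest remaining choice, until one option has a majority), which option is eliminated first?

Round 1: Hale 2, Diaz 2, Khan 1. Khan has the fewest and is eliminated.
Round 2: Hale 3, Diaz 2. Hale has a majority.

Khan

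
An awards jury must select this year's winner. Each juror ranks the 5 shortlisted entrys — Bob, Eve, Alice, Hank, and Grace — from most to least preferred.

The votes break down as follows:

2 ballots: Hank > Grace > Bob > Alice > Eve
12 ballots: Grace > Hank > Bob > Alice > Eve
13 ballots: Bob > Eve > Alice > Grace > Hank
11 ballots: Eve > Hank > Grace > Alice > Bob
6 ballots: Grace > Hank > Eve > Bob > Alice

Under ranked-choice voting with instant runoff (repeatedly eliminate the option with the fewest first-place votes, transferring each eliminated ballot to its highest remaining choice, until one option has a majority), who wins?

Round 1: Grace 18, Bob 13, Eve 11, Hank 2, Alice 0. Alice has the fewest and is eliminated.
Round 2: Grace 18, Bob 13, Eve 11, Hank 2. Hank has the fewest and is eliminated.
Round 3: Grace 20, Bob 13, Eve 11. Eve has the fewest and is eliminated.
Round 4: Grace 31, Bob 13. Grace has a majority.

Grace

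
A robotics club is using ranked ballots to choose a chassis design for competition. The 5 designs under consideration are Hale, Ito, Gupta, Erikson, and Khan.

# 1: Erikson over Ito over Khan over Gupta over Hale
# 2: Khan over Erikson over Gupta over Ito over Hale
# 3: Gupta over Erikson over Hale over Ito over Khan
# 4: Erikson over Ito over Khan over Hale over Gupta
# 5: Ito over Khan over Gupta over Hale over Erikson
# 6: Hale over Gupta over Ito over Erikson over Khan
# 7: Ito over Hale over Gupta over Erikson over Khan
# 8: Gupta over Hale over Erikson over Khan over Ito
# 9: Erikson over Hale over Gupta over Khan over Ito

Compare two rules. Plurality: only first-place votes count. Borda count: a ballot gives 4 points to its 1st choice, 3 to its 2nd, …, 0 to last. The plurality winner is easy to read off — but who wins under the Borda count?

Erikson

Plurality first-place counts: Hale 1, Ito 2, Gupta 2, Erikson 3, Khan 1 → Erikson.
Borda totals: Hale 17, Ito 18, Gupta 20, Erikson 22, Khan 13 → Erikson.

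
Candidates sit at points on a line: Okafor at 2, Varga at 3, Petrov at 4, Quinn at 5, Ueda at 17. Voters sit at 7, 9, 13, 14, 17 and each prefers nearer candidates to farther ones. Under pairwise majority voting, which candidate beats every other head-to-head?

With single-peaked preferences on a line, the Condorcet winner is the candidate closest to the median voter.
The median voter (position 13) is closest to Ueda at 17.
Check: Ueda vs Quinn — voters closer to Ueda: 3 of 5.

Ueda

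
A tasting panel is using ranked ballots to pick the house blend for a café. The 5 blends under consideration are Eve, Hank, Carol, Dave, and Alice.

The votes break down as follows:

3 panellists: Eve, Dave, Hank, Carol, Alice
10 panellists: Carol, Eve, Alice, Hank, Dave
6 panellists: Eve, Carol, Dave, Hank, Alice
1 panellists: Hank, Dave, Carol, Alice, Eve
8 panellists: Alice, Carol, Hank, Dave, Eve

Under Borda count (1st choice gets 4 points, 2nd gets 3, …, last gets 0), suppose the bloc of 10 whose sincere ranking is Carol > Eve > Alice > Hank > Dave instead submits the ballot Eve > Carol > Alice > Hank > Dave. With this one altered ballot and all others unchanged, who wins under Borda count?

Borda totals with the altered ballot: Eve 76, Hank 42, Carol 77, Dave 32, Alice 53.
The winner is unchanged: still Carol.

Carol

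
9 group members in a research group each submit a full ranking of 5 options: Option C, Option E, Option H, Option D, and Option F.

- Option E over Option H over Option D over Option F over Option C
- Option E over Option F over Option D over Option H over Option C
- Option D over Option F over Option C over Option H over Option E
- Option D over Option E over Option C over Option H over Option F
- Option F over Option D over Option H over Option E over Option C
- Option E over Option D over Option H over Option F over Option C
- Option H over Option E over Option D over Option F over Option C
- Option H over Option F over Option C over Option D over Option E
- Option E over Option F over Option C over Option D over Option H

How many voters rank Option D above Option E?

4

Ballots ranking Option D above Option E: 4.
Ballots ranking Option E above Option D: 5.
So 4 of 9 voters prefer Option D to Option E.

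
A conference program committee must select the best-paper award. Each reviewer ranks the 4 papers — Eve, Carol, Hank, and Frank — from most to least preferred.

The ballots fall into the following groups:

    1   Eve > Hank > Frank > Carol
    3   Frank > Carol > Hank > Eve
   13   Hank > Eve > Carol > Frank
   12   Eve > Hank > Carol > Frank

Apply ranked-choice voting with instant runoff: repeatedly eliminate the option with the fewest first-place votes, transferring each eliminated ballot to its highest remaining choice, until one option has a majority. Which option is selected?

Round 1: Eve 13, Hank 13, Frank 3, Carol 0. Carol has the fewest and is eliminated.
Round 2: Eve 13, Hank 13, Frank 3. Frank has the fewest and is eliminated.
Round 3: Hank 16, Eve 13. Hank has a majority.

Hank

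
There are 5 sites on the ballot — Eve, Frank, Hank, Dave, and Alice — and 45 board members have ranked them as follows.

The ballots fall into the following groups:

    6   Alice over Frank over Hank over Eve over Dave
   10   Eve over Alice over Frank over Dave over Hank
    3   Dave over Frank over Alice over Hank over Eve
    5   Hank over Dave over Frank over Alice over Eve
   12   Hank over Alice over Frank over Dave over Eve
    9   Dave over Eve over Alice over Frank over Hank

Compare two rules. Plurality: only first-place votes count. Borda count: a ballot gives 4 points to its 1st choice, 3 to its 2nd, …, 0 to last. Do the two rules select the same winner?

Plurality first-place counts: Eve 10, Frank 0, Hank 17, Dave 12, Alice 6 → Hank.
Borda totals: Eve 73, Frank 90, Hank 83, Dave 85, Alice 119 → Alice.
The two rules disagree: plurality picks Hank, Borda picks Alice.

No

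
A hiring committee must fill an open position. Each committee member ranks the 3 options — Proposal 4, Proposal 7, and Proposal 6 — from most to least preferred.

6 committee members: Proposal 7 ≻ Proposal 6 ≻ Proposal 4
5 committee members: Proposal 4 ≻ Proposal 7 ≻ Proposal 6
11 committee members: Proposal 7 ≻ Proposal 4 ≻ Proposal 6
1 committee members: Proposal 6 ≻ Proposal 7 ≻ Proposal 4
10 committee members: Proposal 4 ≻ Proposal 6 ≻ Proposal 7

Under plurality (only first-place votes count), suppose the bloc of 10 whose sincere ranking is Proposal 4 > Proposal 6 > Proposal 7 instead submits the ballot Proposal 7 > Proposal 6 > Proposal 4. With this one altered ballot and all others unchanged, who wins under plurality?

First-place totals with the altered ballot: Proposal 4 5, Proposal 7 27, Proposal 6 1.
The winner is unchanged: still Proposal 7.

Proposal 7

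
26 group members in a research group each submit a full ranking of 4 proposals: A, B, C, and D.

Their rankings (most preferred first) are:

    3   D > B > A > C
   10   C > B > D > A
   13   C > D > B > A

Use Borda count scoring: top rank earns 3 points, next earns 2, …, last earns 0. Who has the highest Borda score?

Borda scores:
  A: 3·1 + 10·0 + 13·0 = 3
  B: 3·2 + 10·2 + 13·1 = 39
  C: 3·0 + 10·3 + 13·3 = 69
  D: 3·3 + 10·1 + 13·2 = 45
C has the highest total.

C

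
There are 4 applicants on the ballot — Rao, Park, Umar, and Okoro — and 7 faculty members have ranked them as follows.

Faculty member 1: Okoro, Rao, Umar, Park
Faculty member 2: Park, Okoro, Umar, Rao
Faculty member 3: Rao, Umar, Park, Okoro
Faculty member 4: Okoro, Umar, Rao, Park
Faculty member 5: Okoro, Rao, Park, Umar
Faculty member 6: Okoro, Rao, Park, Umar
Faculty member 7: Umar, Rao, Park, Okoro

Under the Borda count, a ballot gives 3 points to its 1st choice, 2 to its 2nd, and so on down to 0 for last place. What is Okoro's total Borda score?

14

Borda scores:
  Rao: 2 + 0 + 3 + 1 + 2 + 2 + 2 = 12
  Park: 0 + 3 + 1 + 0 + 1 + 1 + 1 = 7
  Umar: 1 + 1 + 2 + 2 + 0 + 0 + 3 = 9
  Okoro: 3 + 2 + 0 + 3 + 3 + 3 + 0 = 14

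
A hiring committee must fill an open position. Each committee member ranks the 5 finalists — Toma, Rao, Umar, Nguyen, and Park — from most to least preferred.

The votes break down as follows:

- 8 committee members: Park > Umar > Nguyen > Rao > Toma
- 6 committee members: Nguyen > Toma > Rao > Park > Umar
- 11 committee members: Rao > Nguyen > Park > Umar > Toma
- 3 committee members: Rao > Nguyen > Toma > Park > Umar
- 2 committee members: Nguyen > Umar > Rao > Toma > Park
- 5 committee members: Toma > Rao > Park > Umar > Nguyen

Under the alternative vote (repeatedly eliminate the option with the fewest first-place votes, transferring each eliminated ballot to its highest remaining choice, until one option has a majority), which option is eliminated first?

Round 1: Rao 14, Nguyen 8, Park 8, Toma 5, Umar 0. Umar has the fewest and is eliminated.
Round 2: Rao 14, Nguyen 8, Park 8, Toma 5. Toma has the fewest and is eliminated.
Round 3: Rao 19, Nguyen 8, Park 8. Rao has a majority.

Umar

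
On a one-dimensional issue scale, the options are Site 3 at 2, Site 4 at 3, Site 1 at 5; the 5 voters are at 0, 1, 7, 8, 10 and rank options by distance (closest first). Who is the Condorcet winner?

With single-peaked preferences on a line, the Condorcet winner is the candidate closest to the median voter.
The median voter (position 7) is closest to Site 1 at 5.
Check: Site 1 vs Site 4 — voters closer to Site 1: 3 of 5.

Site 1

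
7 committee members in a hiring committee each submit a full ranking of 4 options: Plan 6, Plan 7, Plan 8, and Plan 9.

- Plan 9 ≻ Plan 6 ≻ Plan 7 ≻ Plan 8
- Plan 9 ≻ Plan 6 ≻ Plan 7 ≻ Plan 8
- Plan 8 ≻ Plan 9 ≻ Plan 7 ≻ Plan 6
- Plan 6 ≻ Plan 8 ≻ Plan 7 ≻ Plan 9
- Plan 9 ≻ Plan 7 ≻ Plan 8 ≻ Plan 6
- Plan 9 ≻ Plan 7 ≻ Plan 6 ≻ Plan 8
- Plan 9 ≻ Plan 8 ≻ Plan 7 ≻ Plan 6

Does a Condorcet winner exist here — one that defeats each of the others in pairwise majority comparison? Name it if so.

Head-to-head results (7 voters total):
Plan 6 vs Plan 7: Plan 7 wins 4–3.
Plan 6 vs Plan 8: Plan 6 wins 4–3.
Plan 6 vs Plan 9: Plan 9 wins 6–1.
Plan 7 vs Plan 8: Plan 7 wins 4–3.
Plan 7 vs Plan 9: Plan 9 wins 6–1.
Plan 8 vs Plan 9: Plan 9 wins 5–2.
Plan 9 beats each rival — Plan 6 (6–1), Plan 7 (6–1), Plan 8 (5–2) — so Plan 9 is the Condorcet winner.

Plan 9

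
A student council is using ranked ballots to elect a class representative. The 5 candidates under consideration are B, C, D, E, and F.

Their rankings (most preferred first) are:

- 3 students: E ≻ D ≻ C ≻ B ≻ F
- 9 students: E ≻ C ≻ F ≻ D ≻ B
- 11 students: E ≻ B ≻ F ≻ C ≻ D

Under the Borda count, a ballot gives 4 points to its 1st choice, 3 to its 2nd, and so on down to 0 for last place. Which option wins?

E

Borda scores:
  B: 3·1 + 9·0 + 11·3 = 36
  C: 3·2 + 9·3 + 11·1 = 44
  D: 3·3 + 9·1 + 11·0 = 18
  E: 3·4 + 9·4 + 11·4 = 92
  F: 3·0 + 9·2 + 11·2 = 40
E has the highest total.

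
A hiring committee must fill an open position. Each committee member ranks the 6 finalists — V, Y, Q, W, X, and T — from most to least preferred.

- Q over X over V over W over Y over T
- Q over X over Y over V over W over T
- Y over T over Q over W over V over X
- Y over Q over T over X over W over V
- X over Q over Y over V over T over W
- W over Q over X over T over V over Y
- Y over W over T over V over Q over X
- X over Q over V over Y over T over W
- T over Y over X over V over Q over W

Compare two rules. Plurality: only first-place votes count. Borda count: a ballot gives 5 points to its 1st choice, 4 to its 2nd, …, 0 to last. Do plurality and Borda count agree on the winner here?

No

Plurality first-place counts: V 0, Y 3, Q 2, W 1, X 2, T 1 → Y.
Borda totals: V 16, Y 28, Q 31, W 15, X 26, T 19 → Q.
The two rules disagree: plurality picks Y, Borda picks Q.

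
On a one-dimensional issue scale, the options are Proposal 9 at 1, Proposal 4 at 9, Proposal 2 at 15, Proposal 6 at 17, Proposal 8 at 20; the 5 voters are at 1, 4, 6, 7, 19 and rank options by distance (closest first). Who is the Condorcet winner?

Proposal 4

With single-peaked preferences on a line, the Condorcet winner is the candidate closest to the median voter.
The median voter (position 6) is closest to Proposal 4 at 9.
Check: Proposal 4 vs Proposal 6 — voters closer to Proposal 4: 4 of 5.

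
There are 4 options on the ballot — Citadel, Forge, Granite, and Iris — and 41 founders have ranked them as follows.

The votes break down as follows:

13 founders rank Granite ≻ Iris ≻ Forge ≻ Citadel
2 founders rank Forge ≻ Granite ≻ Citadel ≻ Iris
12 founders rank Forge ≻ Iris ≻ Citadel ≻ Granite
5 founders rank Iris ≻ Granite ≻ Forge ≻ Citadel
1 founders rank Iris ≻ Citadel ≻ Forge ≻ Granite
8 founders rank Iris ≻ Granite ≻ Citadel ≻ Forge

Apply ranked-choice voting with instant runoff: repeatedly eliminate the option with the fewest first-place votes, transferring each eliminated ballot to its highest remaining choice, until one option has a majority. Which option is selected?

Iris

Round 1: Forge 14, Iris 14, Granite 13, Citadel 0. Citadel has the fewest and is eliminated.
Round 2: Forge 14, Iris 14, Granite 13. Granite has the fewest and is eliminated.
Round 3: Iris 27, Forge 14. Iris has a majority.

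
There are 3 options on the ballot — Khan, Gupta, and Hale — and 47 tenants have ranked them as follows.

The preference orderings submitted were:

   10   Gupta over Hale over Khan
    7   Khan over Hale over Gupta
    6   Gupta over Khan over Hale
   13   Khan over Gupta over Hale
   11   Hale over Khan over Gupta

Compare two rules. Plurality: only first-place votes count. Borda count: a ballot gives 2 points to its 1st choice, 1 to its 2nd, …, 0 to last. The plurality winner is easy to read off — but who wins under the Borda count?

Khan

Plurality first-place counts: Khan 20, Gupta 16, Hale 11 → Khan.
Borda totals: Khan 57, Gupta 45, Hale 39 → Khan.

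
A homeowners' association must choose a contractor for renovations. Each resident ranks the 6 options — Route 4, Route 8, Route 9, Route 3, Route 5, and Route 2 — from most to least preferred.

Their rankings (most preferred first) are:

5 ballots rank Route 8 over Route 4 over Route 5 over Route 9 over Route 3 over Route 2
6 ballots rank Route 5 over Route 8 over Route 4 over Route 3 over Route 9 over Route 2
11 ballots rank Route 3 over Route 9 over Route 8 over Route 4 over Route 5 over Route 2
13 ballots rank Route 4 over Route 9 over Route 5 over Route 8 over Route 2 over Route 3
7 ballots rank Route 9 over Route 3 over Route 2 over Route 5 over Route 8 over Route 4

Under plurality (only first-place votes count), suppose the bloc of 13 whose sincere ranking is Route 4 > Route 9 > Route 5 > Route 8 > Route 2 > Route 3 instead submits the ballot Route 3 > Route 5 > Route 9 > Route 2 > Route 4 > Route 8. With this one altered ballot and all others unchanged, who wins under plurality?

First-place totals with the altered ballot: Route 4 0, Route 8 5, Route 9 7, Route 3 24, Route 5 6, Route 2 0.
The switch changes the winner from Route 4 to Route 3.

Route 3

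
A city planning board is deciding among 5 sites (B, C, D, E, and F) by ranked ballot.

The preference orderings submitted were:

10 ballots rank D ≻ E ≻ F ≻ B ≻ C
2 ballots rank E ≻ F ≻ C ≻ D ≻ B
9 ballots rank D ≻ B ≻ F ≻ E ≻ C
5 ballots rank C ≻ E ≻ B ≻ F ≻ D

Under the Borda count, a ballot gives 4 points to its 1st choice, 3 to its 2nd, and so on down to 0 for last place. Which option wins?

Borda scores:
  B: 10·1 + 2·0 + 9·3 + 5·2 = 47
  C: 10·0 + 2·2 + 9·0 + 5·4 = 24
  D: 10·4 + 2·1 + 9·4 + 5·0 = 78
  E: 10·3 + 2·4 + 9·1 + 5·3 = 62
  F: 10·2 + 2·3 + 9·2 + 5·1 = 49
D has the highest total.

D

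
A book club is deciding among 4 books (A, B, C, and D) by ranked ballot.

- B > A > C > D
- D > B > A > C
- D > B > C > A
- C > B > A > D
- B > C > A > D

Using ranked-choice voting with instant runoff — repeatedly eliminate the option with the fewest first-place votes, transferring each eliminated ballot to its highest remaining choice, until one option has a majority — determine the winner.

Round 1: B 2, D 2, C 1, A 0. A has the fewest and is eliminated.
Round 2: B 2, D 2, C 1. C has the fewest and is eliminated.
Round 3: B 3, D 2. B has a majority.

B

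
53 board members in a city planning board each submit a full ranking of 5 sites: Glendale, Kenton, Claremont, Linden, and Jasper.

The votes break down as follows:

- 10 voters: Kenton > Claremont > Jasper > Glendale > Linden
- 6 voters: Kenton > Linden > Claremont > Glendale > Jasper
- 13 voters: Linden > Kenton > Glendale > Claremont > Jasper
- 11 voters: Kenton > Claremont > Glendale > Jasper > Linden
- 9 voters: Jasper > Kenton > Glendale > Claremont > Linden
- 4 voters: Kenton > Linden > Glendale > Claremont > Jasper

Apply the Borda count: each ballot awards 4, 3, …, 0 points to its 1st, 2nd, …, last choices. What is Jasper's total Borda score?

Borda scores:
  Glendale: 10·1 + 6·1 + 13·2 + 11·2 + 9·2 + 4·2 = 90
  Kenton: 10·4 + 6·4 + 13·3 + 11·4 + 9·3 + 4·4 = 190
  Claremont: 10·3 + 6·2 + 13·1 + 11·3 + 9·1 + 4·1 = 101
  Linden: 10·0 + 6·3 + 13·4 + 11·0 + 9·0 + 4·3 = 82
  Jasper: 10·2 + 6·0 + 13·0 + 11·1 + 9·4 + 4·0 = 67

67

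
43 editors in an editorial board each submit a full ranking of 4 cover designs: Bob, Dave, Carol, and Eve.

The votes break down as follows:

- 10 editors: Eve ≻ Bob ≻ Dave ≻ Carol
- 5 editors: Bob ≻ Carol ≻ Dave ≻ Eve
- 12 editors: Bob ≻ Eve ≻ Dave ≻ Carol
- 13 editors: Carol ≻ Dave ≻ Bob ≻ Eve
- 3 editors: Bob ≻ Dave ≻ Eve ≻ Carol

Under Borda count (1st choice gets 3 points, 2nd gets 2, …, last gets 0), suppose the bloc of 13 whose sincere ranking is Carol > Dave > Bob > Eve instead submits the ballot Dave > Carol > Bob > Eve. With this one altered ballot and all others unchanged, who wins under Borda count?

Bob

Borda totals with the altered ballot: Bob 93, Dave 72, Carol 36, Eve 57.
The winner is unchanged: still Bob.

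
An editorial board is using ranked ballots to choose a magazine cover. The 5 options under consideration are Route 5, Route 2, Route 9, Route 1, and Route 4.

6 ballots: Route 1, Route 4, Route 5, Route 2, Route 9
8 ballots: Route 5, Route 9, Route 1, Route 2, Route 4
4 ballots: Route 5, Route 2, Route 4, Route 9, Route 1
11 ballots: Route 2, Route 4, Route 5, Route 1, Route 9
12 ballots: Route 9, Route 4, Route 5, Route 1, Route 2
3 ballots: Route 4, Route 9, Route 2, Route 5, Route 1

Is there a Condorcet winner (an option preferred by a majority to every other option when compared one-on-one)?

Head-to-head results (44 voters total):
Route 5 vs Route 2: Route 5 wins 30–14.
Route 5 vs Route 9: Route 5 wins 29–15.
Route 5 vs Route 1: Route 5 wins 38–6.
Route 5 vs Route 4: Route 4 wins 32–12.
Route 2 vs Route 9: Route 9 wins 23–21.
Route 2 vs Route 1: Route 1 wins 26–18.
Route 2 vs Route 4: Route 2 wins 23–21.
Route 9 vs Route 1: Route 9 wins 27–17.
Route 9 vs Route 4: Route 4 wins 24–20.
Route 1 vs Route 4: Route 4 wins 30–14.
No candidate beats all others: Route 5 beats Route 2 beats Route 4 beats Route 5, a majority cycle.

No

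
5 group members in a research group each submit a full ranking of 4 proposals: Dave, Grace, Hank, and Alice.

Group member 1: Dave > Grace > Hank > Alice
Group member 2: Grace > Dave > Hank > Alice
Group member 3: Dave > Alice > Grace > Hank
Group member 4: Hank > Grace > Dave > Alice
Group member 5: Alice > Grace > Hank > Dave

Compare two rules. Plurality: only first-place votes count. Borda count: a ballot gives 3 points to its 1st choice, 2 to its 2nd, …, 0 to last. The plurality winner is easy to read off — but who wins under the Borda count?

Plurality first-place counts: Dave 2, Grace 1, Hank 1, Alice 1 → Dave.
Borda totals: Dave 9, Grace 10, Hank 6, Alice 5 → Grace.

Grace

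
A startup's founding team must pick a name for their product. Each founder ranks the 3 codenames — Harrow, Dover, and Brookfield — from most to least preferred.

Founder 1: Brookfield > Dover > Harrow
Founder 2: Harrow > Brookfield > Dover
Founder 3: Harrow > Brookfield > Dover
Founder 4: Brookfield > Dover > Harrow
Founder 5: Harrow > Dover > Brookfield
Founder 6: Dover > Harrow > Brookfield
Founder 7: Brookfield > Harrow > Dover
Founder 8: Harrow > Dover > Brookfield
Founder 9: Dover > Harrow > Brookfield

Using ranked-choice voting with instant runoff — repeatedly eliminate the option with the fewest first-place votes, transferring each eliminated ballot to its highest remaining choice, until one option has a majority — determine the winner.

Harrow

Round 1: Harrow 4, Brookfield 3, Dover 2. Dover has the fewest and is eliminated.
Round 2: Harrow 6, Brookfield 3. Harrow has a majority.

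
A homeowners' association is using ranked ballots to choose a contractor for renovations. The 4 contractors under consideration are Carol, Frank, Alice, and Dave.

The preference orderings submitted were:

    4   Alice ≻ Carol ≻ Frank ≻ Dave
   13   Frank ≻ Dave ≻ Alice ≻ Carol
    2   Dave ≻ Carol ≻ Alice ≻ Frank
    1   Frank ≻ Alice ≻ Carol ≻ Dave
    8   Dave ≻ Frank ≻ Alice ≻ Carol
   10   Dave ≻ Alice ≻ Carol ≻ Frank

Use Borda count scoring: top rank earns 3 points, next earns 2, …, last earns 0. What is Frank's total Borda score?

Borda scores:
  Carol: 4·2 + 13·0 + 2·2 + 1 + 8·0 + 10·1 = 23
  Frank: 4·1 + 13·3 + 2·0 + 3 + 8·2 + 10·0 = 62
  Alice: 4·3 + 13·1 + 2·1 + 2 + 8·1 + 10·2 = 57
  Dave: 4·0 + 13·2 + 2·3 + 0 + 8·3 + 10·3 = 86

62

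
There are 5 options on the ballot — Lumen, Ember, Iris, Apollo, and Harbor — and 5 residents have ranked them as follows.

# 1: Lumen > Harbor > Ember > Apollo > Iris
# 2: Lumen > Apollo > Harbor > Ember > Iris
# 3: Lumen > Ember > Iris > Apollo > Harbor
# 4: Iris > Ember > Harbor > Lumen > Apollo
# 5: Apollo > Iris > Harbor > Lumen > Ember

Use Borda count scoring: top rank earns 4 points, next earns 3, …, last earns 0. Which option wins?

Borda scores:
  Lumen: 4 + 4 + 4 + 1 + 1 = 14
  Ember: 2 + 1 + 3 + 3 + 0 = 9
  Iris: 0 + 0 + 2 + 4 + 3 = 9
  Apollo: 1 + 3 + 1 + 0 + 4 = 9
  Harbor: 3 + 2 + 0 + 2 + 2 = 9
Lumen has the highest total.

Lumen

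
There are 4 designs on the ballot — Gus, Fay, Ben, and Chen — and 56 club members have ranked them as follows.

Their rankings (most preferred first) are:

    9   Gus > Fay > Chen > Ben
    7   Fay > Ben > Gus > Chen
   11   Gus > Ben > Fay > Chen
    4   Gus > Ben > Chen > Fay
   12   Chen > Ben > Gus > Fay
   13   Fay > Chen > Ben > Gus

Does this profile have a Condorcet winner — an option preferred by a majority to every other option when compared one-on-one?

No

Head-to-head results (56 voters total):
Gus vs Fay: Gus wins 36–20.
Gus vs Ben: Ben wins 32–24.
Gus vs Chen: Gus wins 31–25.
Fay vs Ben: Fay wins 29–27.
Fay vs Chen: Fay wins 40–16.
Ben vs Chen: Chen wins 34–22.
No candidate beats all others: Gus beats Fay beats Ben beats Gus, a majority cycle.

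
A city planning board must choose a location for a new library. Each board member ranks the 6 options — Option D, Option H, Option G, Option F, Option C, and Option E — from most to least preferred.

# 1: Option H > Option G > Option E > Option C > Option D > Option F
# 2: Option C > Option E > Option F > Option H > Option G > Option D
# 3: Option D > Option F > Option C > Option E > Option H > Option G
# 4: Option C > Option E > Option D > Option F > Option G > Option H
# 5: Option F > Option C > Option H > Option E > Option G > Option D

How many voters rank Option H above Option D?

Ballots ranking Option H above Option D: 3.
Ballots ranking Option D above Option H: 2.
So 3 of 5 voters prefer Option H to Option D.

3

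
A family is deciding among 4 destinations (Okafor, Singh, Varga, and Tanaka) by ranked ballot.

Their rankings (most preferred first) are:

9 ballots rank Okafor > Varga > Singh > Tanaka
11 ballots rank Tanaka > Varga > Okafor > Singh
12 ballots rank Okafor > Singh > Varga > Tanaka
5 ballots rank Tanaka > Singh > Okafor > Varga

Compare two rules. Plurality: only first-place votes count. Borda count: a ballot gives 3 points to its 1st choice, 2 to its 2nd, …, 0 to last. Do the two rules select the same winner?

Yes

Plurality first-place counts: Okafor 21, Singh 0, Varga 0, Tanaka 16 → Okafor.
Borda totals: Okafor 79, Singh 43, Varga 52, Tanaka 48 → Okafor.
The two rules agree on Okafor.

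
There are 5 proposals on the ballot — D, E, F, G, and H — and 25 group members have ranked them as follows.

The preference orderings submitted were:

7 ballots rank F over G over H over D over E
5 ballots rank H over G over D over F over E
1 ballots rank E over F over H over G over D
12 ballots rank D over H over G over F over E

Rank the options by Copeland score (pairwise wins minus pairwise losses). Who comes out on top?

H

Pairwise results:
  D vs E: D wins 24–1.
  D vs F: D wins 17–8.
  D vs G: G wins 13–12.
  D vs H: H wins 13–12.
  E vs F: F wins 24–1.
  E vs G: G wins 24–1.
  E vs H: H wins 24–1.
  F vs G: G wins 17–8.
  F vs H: H wins 17–8.
  G vs H: H wins 18–7.
Copeland scores (wins − losses):
  D: 2 − 2 = 0
  E: 0 − 4 = -4
  F: 1 − 3 = -2
  G: 3 − 1 = 2
  H: 4 − 0 = 4
H has the best Copeland score.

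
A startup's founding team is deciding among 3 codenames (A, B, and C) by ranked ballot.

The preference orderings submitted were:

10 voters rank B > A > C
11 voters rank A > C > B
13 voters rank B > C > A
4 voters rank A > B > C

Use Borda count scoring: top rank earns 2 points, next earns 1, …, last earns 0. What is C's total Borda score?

24

Borda scores:
  A: 10·1 + 11·2 + 13·0 + 4·2 = 40
  B: 10·2 + 11·0 + 13·2 + 4·1 = 50
  C: 10·0 + 11·1 + 13·1 + 4·0 = 24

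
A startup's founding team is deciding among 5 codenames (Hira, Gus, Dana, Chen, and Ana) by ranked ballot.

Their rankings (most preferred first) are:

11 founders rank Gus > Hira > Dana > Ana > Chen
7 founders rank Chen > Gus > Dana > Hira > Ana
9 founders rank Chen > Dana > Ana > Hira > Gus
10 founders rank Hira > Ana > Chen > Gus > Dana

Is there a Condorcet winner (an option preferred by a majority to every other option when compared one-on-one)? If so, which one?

Head-to-head results (37 voters total):
Hira vs Gus: Hira wins 19–18.
Hira vs Dana: Hira wins 21–16.
Hira vs Chen: Hira wins 21–16.
Hira vs Ana: Hira wins 28–9.
Gus vs Dana: Gus wins 28–9.
Gus vs Chen: Chen wins 26–11.
Gus vs Ana: Ana wins 19–18.
Dana vs Chen: Chen wins 26–11.
Dana vs Ana: Dana wins 27–10.
Chen vs Ana: Ana wins 21–16.
Hira beats each rival — Gus (19–18), Dana (21–16), Chen (21–16), Ana (28–9) — so Hira is the Condorcet winner.

Hira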